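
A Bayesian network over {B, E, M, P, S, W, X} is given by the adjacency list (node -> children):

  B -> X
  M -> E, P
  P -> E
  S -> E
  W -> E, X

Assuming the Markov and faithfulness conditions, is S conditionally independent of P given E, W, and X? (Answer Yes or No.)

No

We examine all 2 paths between S and P:
Path 1: S → E ← P
  E is a collider and E is conditioned on, which opens it — no node blocks this path, so it is active.
Path 2: S → E ← M → P
  E is a collider and E is conditioned on, which opens it; M is a fork and M is not conditioned on — no node blocks this path, so it is active.
Since the path S → E ← P is active, S and P are not d-separated given {E, W, X}.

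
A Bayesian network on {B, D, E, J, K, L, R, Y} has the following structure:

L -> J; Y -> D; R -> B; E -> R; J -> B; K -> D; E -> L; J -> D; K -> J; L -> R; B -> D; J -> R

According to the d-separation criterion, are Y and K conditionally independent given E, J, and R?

Yes

We examine all 6 paths between Y and K:
Path 1: Y → D ← K
  D is a collider here and neither D nor any of its descendants is conditioned on, so the collider stays closed — the path is blocked at D.
Path 2: Y → D ← J ← K
  D is a collider here and neither D nor any of its descendants is conditioned on, so the collider stays closed — the path is blocked at D.
Path 3: Y → D ← B ← J ← K
  D is a collider here and neither D nor any of its descendants is conditioned on, so the collider stays closed — the path is blocked at D.
Path 4: Y → D ← B ← R ← L → J ← K
  D is a collider here and neither D nor any of its descendants is conditioned on, so the collider stays closed — the path is blocked at D.
Path 5: Y → D ← B ← R ← J ← K
  D is a collider here and neither D nor any of its descendants is conditioned on, so the collider stays closed — the path is blocked at D.
Path 6: Y → D ← B ← R ← E → L → J ← K
  D is a collider here and neither D nor any of its descendants is conditioned on, so the collider stays closed — the path is blocked at D.
Since every path is blocked, d-separation holds.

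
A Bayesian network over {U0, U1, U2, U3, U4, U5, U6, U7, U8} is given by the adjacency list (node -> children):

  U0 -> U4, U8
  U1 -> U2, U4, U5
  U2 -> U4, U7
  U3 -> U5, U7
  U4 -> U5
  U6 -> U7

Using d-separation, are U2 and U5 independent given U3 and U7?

There are 5 undirected paths between U2 and U5; checking each against the conditioning set {U3, U7}:
Path 1: U2 → U4 → U5
  U4 is a chain and U4 is not conditioned on — no node blocks this path, so it is active.
Path 2: U2 → U4 ← U1 → U5
  U4 is a collider here and neither U4 nor any of its descendants is conditioned on, so the collider stays closed — the path is blocked at U4.
Path 3: U2 ← U1 → U4 → U5
  U1 is a fork and U1 is not conditioned on; U4 is a chain and U4 is not conditioned on — no node blocks this path, so it is active.
Path 4: U2 ← U1 → U5
  U1 is a fork and U1 is not conditioned on — no node blocks this path, so it is active.
Path 5: U2 → U7 ← U3 → U5
  U3 is a fork here and U3 is conditioned on, so the path is blocked at U3.
Since the path U2 → U4 → U5 is active, U2 and U5 are not d-separated given {U3, U7}.

No — U2 and U5 are not d-separated given {U3, U7}.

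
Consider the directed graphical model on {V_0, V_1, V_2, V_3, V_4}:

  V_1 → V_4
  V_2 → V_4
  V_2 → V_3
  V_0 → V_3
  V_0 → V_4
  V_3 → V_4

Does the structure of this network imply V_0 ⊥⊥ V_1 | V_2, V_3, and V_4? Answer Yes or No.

No

We examine all 3 paths between V_0 and V_1:
  1. V_0 → V_3 ← V_2 → V_4 ← V_1 — V_3:collider[open]; V_2:fork[blocks]; V_4:collider[open] ⇒ blocked
  2. V_0 → V_3 → V_4 ← V_1 — V_3:chain[blocks]; V_4:collider[open] ⇒ blocked
  3. V_0 → V_4 ← V_1 — V_4:collider[open] ⇒ active
Since the path V_0 → V_4 ← V_1 is active, V_0 and V_1 are not d-separated given {V_2, V_3, V_4}.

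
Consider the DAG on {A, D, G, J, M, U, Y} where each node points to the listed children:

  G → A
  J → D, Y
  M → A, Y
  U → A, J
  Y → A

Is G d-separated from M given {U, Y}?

There are 3 undirected paths between G and M; checking each against the conditioning set {U, Y}:
Path 1: G → A ← Y ← M
  A is a collider here and neither A nor any of its descendants is conditioned on, so the collider stays closed — the path is blocked at A.
Path 2: G → A ← U → J → Y ← M
  A is a collider here and neither A nor any of its descendants is conditioned on, so the collider stays closed — the path is blocked at A.
Path 3: G → A ← M
  A is a collider here and neither A nor any of its descendants is conditioned on, so the collider stays closed — the path is blocked at A.
All paths are blocked; G ⊥ M | {U, Y} holds.

Yes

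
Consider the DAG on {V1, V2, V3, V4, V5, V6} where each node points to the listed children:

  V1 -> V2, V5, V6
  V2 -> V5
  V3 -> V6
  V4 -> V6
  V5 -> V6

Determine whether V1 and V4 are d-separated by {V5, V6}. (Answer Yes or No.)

There are 3 undirected paths between V1 and V4; checking each against the conditioning set {V5, V6}:
Path 1: V1 → V2 → V5 → V6 ← V4
  V5 is a chain here and V5 is conditioned on, so the path is blocked at V5.
Path 2: V1 → V5 → V6 ← V4
  V5 is a chain here and V5 is conditioned on, so the path is blocked at V5.
Path 3: V1 → V6 ← V4
  V6 is a collider and V6 is conditioned on, which opens it — no node blocks this path, so it is active.
Since the path V1 → V6 ← V4 is active, V1 and V4 are not d-separated given {V5, V6}.

No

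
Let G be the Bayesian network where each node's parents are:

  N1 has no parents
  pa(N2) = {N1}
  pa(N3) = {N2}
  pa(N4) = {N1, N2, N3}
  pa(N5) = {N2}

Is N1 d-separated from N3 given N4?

No

We examine all 4 paths between N1 and N3:
Path 1: N1 → N2 → N3
  N2 is a chain and N2 is not conditioned on — no node blocks this path, so it is active.
Path 2: N1 → N2 → N4 ← N3
  N2 is a chain and N2 is not conditioned on; N4 is a collider and N4 is conditioned on, which opens it — no node blocks this path, so it is active.
Path 3: N1 → N4 ← N3
  N4 is a collider and N4 is conditioned on, which opens it — no node blocks this path, so it is active.
Path 4: N1 → N4 ← N2 → N3
  N4 is a collider and N4 is conditioned on, which opens it; N2 is a fork and N2 is not conditioned on — no node blocks this path, so it is active.
Because an active path exists, N1 and N3 are not d-separated.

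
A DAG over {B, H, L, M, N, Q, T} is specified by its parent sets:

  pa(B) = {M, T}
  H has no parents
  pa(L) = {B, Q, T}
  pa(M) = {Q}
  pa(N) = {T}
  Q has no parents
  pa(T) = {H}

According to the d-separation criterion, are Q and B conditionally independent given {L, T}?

3 paths connect Q and B; each must be blocked for d-separation to hold:
Path 1: Q → M → B
  M is a chain and M is not conditioned on — no node blocks this path, so it is active.
Path 2: Q → L ← B
  L is a collider and L is conditioned on, which opens it — no node blocks this path, so it is active.
Path 3: Q → L ← T → B
  T is a fork here and T is conditioned on, so the path is blocked at T.
Since the path Q → M → B is active, Q and B are not d-separated given {L, T}.

No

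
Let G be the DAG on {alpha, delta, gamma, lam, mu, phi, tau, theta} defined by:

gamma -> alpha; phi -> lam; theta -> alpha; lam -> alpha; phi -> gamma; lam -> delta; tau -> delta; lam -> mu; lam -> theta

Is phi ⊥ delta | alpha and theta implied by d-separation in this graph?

No

We examine all 3 paths between phi and delta:
  1. phi → gamma → alpha ← lam → delta — gamma:chain[open]; alpha:collider[open]; lam:fork[open] ⇒ active
  2. phi → gamma → alpha ← theta ← lam → delta — gamma:chain[open]; alpha:collider[open]; theta:chain[blocks]; lam:fork[open] ⇒ blocked
  3. phi → lam → delta — lam:chain[open] ⇒ active
Since the path phi → gamma → alpha ← lam → delta is active, phi and delta are not d-separated given {alpha, theta}.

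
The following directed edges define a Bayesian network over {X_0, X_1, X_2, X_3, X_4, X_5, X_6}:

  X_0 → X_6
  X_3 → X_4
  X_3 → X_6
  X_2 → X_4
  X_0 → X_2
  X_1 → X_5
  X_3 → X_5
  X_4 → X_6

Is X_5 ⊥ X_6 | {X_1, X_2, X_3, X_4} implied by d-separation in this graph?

Yes

Enumerating the 3 paths from X_5 to X_6 and testing each for blocking by {X_1, X_2, X_3, X_4}:
  1. X_5 ← X_3 → X_4 ← X_2 ← X_0 → X_6 — X_3:fork[blocks]; X_4:collider[open]; X_2:chain[blocks]; X_0:fork[open] ⇒ blocked
  2. X_5 ← X_3 → X_4 → X_6 — X_3:fork[blocks]; X_4:chain[blocks] ⇒ blocked
  3. X_5 ← X_3 → X_6 — X_3:fork[blocks] ⇒ blocked
Every path is blocked, so X_5 and X_6 are d-separated given {X_1, X_2, X_3, X_4}.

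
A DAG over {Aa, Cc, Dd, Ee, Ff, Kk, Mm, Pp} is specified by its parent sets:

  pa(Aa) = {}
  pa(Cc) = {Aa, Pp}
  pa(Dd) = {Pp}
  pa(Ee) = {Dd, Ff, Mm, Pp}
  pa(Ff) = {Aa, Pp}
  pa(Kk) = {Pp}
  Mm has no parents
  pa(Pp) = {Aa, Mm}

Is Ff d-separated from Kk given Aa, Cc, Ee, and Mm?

Enumerating the 6 paths from Ff to Kk and testing each for blocking by {Aa, Cc, Ee, Mm}:
Path 1: Ff ← Pp → Kk
  Pp is a fork and Pp is not conditioned on — no node blocks this path, so it is active.
Path 2: Ff ← Aa → Pp → Kk
  Aa is a fork here and Aa is conditioned on, so the path is blocked at Aa.
Path 3: Ff ← Aa → Cc ← Pp → Kk
  Aa is a fork here and Aa is conditioned on, so the path is blocked at Aa.
Path 4: Ff → Ee ← Pp → Kk
  Ee is a collider and Ee is conditioned on, which opens it; Pp is a fork and Pp is not conditioned on — no node blocks this path, so it is active.
Path 5: Ff → Ee ← Dd ← Pp → Kk
  Ee is a collider and Ee is conditioned on, which opens it; Dd is a chain and Dd is not conditioned on; Pp is a fork and Pp is not conditioned on — no node blocks this path, so it is active.
Path 6: Ff → Ee ← Mm → Pp → Kk
  Mm is a fork here and Mm is conditioned on, so the path is blocked at Mm.
Because an active path exists, Ff and Kk are not d-separated.

No — Ff and Kk are not d-separated given {Aa, Cc, Ee, Mm}.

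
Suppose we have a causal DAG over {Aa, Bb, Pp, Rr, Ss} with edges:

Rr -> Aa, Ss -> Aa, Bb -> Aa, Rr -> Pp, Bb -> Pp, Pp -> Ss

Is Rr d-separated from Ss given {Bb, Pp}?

Enumerating the 4 paths from Rr to Ss and testing each for blocking by {Bb, Pp}:
  1. Rr → Aa ← Ss — Aa:collider[blocks] ⇒ blocked
  2. Rr → Aa ← Bb → Pp → Ss — Aa:collider[blocks]; Bb:fork[blocks]; Pp:chain[blocks] ⇒ blocked
  3. Rr → Pp → Ss — Pp:chain[blocks] ⇒ blocked
  4. Rr → Pp ← Bb → Aa ← Ss — Pp:collider[open]; Bb:fork[blocks]; Aa:collider[blocks] ⇒ blocked
Since every path is blocked, d-separation holds.

Yes — Rr and Ss are d-separated given {Bb, Pp}.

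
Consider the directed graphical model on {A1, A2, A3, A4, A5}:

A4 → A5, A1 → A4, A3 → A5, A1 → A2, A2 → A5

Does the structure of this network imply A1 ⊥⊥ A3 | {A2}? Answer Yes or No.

We examine all 2 paths between A1 and A3:
  1. A1 → A2 → A5 ← A3 — A2:chain[blocks]; A5:collider[blocks] ⇒ blocked
  2. A1 → A4 → A5 ← A3 — A4:chain[open]; A5:collider[blocks] ⇒ blocked
All paths are blocked; A1 ⊥ A3 | {A2} holds.

Yes — A1 and A3 are d-separated given {A2}.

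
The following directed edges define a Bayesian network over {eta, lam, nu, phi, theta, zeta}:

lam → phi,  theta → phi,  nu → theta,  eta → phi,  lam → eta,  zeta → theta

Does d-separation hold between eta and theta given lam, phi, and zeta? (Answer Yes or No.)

Enumerating the 2 paths from eta to theta and testing each for blocking by {lam, phi, zeta}:
  1. eta → phi ← theta — phi:collider[open] ⇒ active
  2. eta ← lam → phi ← theta — lam:fork[blocks]; phi:collider[open] ⇒ blocked
Because an active path exists, eta and theta are not d-separated.

No — eta and theta are not d-separated given {lam, phi, zeta}.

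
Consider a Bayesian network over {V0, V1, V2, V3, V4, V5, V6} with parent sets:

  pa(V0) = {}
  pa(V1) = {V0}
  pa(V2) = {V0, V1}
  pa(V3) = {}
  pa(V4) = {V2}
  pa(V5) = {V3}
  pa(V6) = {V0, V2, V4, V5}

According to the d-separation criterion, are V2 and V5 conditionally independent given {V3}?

Yes

There are 4 undirected paths between V2 and V5; checking each against the conditioning set {V3}:
Path 1: V2 → V6 ← V5
  V6 is a collider here and neither V6 nor any of its descendants is conditioned on, so the collider stays closed — the path is blocked at V6.
Path 2: V2 ← V1 ← V0 → V6 ← V5
  V6 is a collider here and neither V6 nor any of its descendants is conditioned on, so the collider stays closed — the path is blocked at V6.
Path 3: V2 ← V0 → V6 ← V5
  V6 is a collider here and neither V6 nor any of its descendants is conditioned on, so the collider stays closed — the path is blocked at V6.
Path 4: V2 → V4 → V6 ← V5
  V6 is a collider here and neither V6 nor any of its descendants is conditioned on, so the collider stays closed — the path is blocked at V6.
Since every path is blocked, d-separation holds.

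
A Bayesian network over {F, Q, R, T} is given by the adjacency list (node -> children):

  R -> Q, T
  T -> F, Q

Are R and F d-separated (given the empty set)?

We examine all 2 paths between R and F:
Path 1: R → Q ← T → F
  Q is a collider here and neither Q nor any of its descendants is conditioned on, so the collider stays closed — the path is blocked at Q.
Path 2: R → T → F
  T is a chain and T is not conditioned on — no node blocks this path, so it is active.
Because an active path exists, R and F are not d-separated.

No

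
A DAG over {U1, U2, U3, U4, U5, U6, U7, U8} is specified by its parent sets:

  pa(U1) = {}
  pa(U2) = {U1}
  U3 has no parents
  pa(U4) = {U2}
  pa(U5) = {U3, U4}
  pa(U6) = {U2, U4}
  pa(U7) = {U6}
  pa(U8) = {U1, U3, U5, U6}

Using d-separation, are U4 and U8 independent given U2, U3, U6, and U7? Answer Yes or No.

No

There are 6 undirected paths between U4 and U8; checking each against the conditioning set {U2, U3, U6, U7}:
  1. U4 → U6 ← U2 ← U1 → U8 — U6:collider[open]; U2:chain[blocks]; U1:fork[open] ⇒ blocked
  2. U4 → U6 → U8 — U6:chain[blocks] ⇒ blocked
  3. U4 ← U2 → U6 → U8 — U2:fork[blocks]; U6:chain[blocks] ⇒ blocked
  4. U4 ← U2 ← U1 → U8 — U2:chain[blocks]; U1:fork[open] ⇒ blocked
  5. U4 → U5 → U8 — U5:chain[open] ⇒ active
  6. U4 → U5 ← U3 → U8 — U5:collider[blocks]; U3:fork[blocks] ⇒ blocked
Since the path U4 → U5 → U8 is active, U4 and U8 are not d-separated given {U2, U3, U6, U7}.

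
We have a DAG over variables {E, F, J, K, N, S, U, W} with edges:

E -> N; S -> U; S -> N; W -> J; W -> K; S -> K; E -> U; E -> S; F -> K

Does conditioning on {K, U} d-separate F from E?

Enumerating the 3 paths from F to E and testing each for blocking by {K, U}:
Path 1: F → K ← S → N ← E
  N is a collider here and neither N nor any of its descendants is conditioned on, so the collider stays closed — the path is blocked at N.
Path 2: F → K ← S → U ← E
  K is a collider and K is conditioned on, which opens it; S is a fork and S is not conditioned on; U is a collider and U is conditioned on, which opens it — no node blocks this path, so it is active.
Path 3: F → K ← S ← E
  K is a collider and K is conditioned on, which opens it; S is a chain and S is not conditioned on — no node blocks this path, so it is active.
Since the path F → K ← S → U ← E is active, F and E are not d-separated given {K, U}.

No — F and E are not d-separated given {K, U}.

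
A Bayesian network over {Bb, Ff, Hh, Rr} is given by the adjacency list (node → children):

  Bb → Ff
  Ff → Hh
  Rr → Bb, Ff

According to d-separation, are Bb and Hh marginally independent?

2 paths connect Bb and Hh; each must be blocked for d-separation to hold:
  1. Bb ← Rr → Ff → Hh — Rr:fork[open]; Ff:chain[open] ⇒ active
  2. Bb → Ff → Hh — Ff:chain[open] ⇒ active
At least one path is unblocked, so d-separation fails.

No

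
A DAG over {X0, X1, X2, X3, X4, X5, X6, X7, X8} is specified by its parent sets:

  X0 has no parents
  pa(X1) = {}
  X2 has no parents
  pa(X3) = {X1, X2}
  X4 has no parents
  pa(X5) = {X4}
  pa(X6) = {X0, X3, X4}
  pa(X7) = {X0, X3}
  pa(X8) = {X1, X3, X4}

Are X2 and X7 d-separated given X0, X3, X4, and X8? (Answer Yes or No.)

4 paths connect X2 and X7; each must be blocked for d-separation to hold:
Path 1: X2 → X3 ← X1 → X8 ← X4 → X6 ← X0 → X7
  X4 is a fork here and X4 is conditioned on, so the path is blocked at X4.
Path 2: X2 → X3 → X6 ← X0 → X7
  X3 is a chain here and X3 is conditioned on, so the path is blocked at X3.
Path 3: X2 → X3 → X8 ← X4 → X6 ← X0 → X7
  X3 is a chain here and X3 is conditioned on, so the path is blocked at X3.
Path 4: X2 → X3 → X7
  X3 is a chain here and X3 is conditioned on, so the path is blocked at X3.
Every path is blocked, so X2 and X7 are d-separated given {X0, X3, X4, X8}.

Yes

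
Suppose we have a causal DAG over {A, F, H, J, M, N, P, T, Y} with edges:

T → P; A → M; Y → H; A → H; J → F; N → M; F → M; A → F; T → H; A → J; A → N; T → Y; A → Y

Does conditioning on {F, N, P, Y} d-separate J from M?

6 paths connect J and M; each must be blocked for d-separation to hold:
Path 1: J ← A → N → M
  N is a chain here and N is conditioned on, so the path is blocked at N.
Path 2: J ← A → M
  A is a fork and A is not conditioned on — no node blocks this path, so it is active.
Path 3: J ← A → F → M
  F is a chain here and F is conditioned on, so the path is blocked at F.
Path 4: J → F ← A → N → M
  N is a chain here and N is conditioned on, so the path is blocked at N.
Path 5: J → F ← A → M
  F is a collider and F is conditioned on, which opens it; A is a fork and A is not conditioned on — no node blocks this path, so it is active.
Path 6: J → F → M
  F is a chain here and F is conditioned on, so the path is blocked at F.
Because an active path exists, J and M are not d-separated.

No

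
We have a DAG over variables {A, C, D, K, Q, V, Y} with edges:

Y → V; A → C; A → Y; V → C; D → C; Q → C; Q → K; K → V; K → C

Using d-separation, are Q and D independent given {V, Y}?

We examine all 4 paths between Q and D:
Path 1: Q → K → C ← D
  C is a collider here and neither C nor any of its descendants is conditioned on, so the collider stays closed — the path is blocked at C.
Path 2: Q → K → V → C ← D
  V is a chain here and V is conditioned on, so the path is blocked at V.
Path 3: Q → K → V ← Y ← A → C ← D
  Y is a chain here and Y is conditioned on, so the path is blocked at Y.
Path 4: Q → C ← D
  C is a collider here and neither C nor any of its descendants is conditioned on, so the collider stays closed — the path is blocked at C.
Every path is blocked, so Q and D are d-separated given {V, Y}.

Yes — Q and D are d-separated given {V, Y}.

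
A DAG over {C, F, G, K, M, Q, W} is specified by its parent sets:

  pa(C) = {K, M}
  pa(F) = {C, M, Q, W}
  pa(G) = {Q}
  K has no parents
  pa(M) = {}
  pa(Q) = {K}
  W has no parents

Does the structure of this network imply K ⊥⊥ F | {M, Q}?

No

3 paths connect K and F; each must be blocked for d-separation to hold:
Path 1: K → C → F
  C is a chain and C is not conditioned on — no node blocks this path, so it is active.
Path 2: K → C ← M → F
  C is a collider here and neither C nor any of its descendants is conditioned on, so the collider stays closed — the path is blocked at C.
Path 3: K → Q → F
  Q is a chain here and Q is conditioned on, so the path is blocked at Q.
Since the path K → C → F is active, K and F are not d-separated given {M, Q}.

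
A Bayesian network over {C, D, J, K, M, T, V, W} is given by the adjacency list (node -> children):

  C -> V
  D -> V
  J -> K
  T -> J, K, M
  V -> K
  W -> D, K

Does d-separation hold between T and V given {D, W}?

Yes — T and V are d-separated given {D, W}.

There are 4 undirected paths between T and V; checking each against the conditioning set {D, W}:
  1. T → J → K ← V — J:chain[open]; K:collider[blocks] ⇒ blocked
  2. T → J → K ← W → D → V — J:chain[open]; K:collider[blocks]; W:fork[blocks]; D:chain[blocks] ⇒ blocked
  3. T → K ← V — K:collider[blocks] ⇒ blocked
  4. T → K ← W → D → V — K:collider[blocks]; W:fork[blocks]; D:chain[blocks] ⇒ blocked
All paths are blocked; T ⊥ V | {D, W} holds.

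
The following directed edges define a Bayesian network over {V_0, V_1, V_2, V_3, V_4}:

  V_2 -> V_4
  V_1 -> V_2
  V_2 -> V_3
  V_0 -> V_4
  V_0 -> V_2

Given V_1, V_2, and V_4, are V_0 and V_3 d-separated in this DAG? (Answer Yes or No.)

We examine all 2 paths between V_0 and V_3:
Path 1: V_0 → V_2 → V_3
  V_2 is a chain here and V_2 is conditioned on, so the path is blocked at V_2.
Path 2: V_0 → V_4 ← V_2 → V_3
  V_2 is a fork here and V_2 is conditioned on, so the path is blocked at V_2.
Every path is blocked, so V_0 and V_3 are d-separated given {V_1, V_2, V_4}.

Yes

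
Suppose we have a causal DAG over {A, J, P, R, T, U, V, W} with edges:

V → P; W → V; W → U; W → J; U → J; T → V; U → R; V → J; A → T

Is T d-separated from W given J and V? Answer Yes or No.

Enumerating the 3 paths from T to W and testing each for blocking by {J, V}:
Path 1: T → V → J ← U ← W
  V is a chain here and V is conditioned on, so the path is blocked at V.
Path 2: T → V → J ← W
  V is a chain here and V is conditioned on, so the path is blocked at V.
Path 3: T → V ← W
  V is a collider and V is conditioned on, which opens it — no node blocks this path, so it is active.
At least one path is unblocked, so d-separation fails.

No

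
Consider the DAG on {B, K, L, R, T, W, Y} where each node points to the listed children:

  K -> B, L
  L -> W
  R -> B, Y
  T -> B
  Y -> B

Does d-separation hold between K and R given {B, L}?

No

There are 2 undirected paths between K and R; checking each against the conditioning set {B, L}:
  1. K → B ← R — B:collider[open] ⇒ active
  2. K → B ← Y ← R — B:collider[open]; Y:chain[open] ⇒ active
At least one path is unblocked, so d-separation fails.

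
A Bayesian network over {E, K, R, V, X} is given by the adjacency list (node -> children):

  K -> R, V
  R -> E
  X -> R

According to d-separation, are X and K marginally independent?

The only undirected path from X to K is:
Path 1: X → R ← K
  R is a collider here and neither R nor any of its descendants is conditioned on, so the collider stays closed — the path is blocked at R.
Since every path is blocked, d-separation holds.

Yes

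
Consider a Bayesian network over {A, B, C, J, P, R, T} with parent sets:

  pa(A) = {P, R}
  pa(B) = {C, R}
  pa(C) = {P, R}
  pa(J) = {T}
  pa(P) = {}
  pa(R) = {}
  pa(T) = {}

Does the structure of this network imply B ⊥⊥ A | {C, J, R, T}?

Yes

We examine all 4 paths between B and A:
Path 1: B ← R → A
  R is a fork here and R is conditioned on, so the path is blocked at R.
Path 2: B ← R → C ← P → A
  R is a fork here and R is conditioned on, so the path is blocked at R.
Path 3: B ← C ← R → A
  C is a chain here and C is conditioned on, so the path is blocked at C.
Path 4: B ← C ← P → A
  C is a chain here and C is conditioned on, so the path is blocked at C.
Since every path is blocked, d-separation holds.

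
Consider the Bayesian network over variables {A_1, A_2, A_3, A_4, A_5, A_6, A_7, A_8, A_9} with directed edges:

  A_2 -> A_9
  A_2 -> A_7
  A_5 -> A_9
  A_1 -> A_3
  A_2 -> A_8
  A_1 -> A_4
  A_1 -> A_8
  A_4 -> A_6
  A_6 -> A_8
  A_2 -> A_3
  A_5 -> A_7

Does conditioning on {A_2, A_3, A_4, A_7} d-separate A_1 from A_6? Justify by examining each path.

Yes

Enumerating the 3 paths from A_1 to A_6 and testing each for blocking by {A_2, A_3, A_4, A_7}:
Path 1: A_1 → A_8 ← A_6
  A_8 is a collider here and neither A_8 nor any of its descendants is conditioned on, so the collider stays closed — the path is blocked at A_8.
Path 2: A_1 → A_3 ← A_2 → A_8 ← A_6
  A_2 is a fork here and A_2 is conditioned on, so the path is blocked at A_2.
Path 3: A_1 → A_4 → A_6
  A_4 is a chain here and A_4 is conditioned on, so the path is blocked at A_4.
Every path is blocked, so A_1 and A_6 are d-separated given {A_2, A_3, A_4, A_7}.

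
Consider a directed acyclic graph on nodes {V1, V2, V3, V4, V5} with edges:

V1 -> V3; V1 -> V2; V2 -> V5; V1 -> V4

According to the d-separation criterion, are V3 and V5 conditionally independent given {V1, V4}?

Yes — V3 and V5 are d-separated given {V1, V4}.

The only undirected path from V3 to V5 is:
Path 1: V3 ← V1 → V2 → V5
  V1 is a fork here and V1 is conditioned on, so the path is blocked at V1.
All paths are blocked; V3 ⊥ V5 | {V1, V4} holds.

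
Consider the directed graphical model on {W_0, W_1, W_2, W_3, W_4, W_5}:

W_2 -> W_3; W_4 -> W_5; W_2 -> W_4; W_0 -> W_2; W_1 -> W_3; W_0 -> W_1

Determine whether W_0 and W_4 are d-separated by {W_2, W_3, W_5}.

We examine all 2 paths between W_0 and W_4:
Path 1: W_0 → W_1 → W_3 ← W_2 → W_4
  W_2 is a fork here and W_2 is conditioned on, so the path is blocked at W_2.
Path 2: W_0 → W_2 → W_4
  W_2 is a chain here and W_2 is conditioned on, so the path is blocked at W_2.
All paths are blocked; W_0 ⊥ W_4 | {W_2, W_3, W_5} holds.

Yes — W_0 and W_4 are d-separated given {W_2, W_3, W_5}.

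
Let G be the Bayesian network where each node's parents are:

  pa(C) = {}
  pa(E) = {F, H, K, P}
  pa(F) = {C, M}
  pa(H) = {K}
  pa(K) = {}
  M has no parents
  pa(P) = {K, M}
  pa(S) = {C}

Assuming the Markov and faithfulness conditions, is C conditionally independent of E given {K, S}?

No — C and E are not d-separated given {K, S}.

We examine all 4 paths between C and E:
Path 1: C → F → E
  F is a chain and F is not conditioned on — no node blocks this path, so it is active.
Path 2: C → F ← M → P → E
  F is a collider here and neither F nor any of its descendants is conditioned on, so the collider stays closed — the path is blocked at F.
Path 3: C → F ← M → P ← K → E
  F is a collider here and neither F nor any of its descendants is conditioned on, so the collider stays closed — the path is blocked at F.
Path 4: C → F ← M → P ← K → H → E
  F is a collider here and neither F nor any of its descendants is conditioned on, so the collider stays closed — the path is blocked at F.
At least one path is unblocked, so d-separation fails.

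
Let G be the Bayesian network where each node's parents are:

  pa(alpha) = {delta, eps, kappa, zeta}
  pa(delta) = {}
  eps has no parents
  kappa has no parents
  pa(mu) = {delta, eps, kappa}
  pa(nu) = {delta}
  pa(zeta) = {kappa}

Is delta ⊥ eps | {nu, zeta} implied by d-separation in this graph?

Yes — delta and eps are d-separated given {nu, zeta}.

6 paths connect delta and eps; each must be blocked for d-separation to hold:
Path 1: delta → mu ← eps
  mu is a collider here and neither mu nor any of its descendants is conditioned on, so the collider stays closed — the path is blocked at mu.
Path 2: delta → mu ← kappa → zeta → alpha ← eps
  mu is a collider here and neither mu nor any of its descendants is conditioned on, so the collider stays closed — the path is blocked at mu.
Path 3: delta → mu ← kappa → alpha ← eps
  mu is a collider here and neither mu nor any of its descendants is conditioned on, so the collider stays closed — the path is blocked at mu.
Path 4: delta → alpha ← eps
  alpha is a collider here and neither alpha nor any of its descendants is conditioned on, so the collider stays closed — the path is blocked at alpha.
Path 5: delta → alpha ← zeta ← kappa → mu ← eps
  alpha is a collider here and neither alpha nor any of its descendants is conditioned on, so the collider stays closed — the path is blocked at alpha.
Path 6: delta → alpha ← kappa → mu ← eps
  alpha is a collider here and neither alpha nor any of its descendants is conditioned on, so the collider stays closed — the path is blocked at alpha.
Since every path is blocked, d-separation holds.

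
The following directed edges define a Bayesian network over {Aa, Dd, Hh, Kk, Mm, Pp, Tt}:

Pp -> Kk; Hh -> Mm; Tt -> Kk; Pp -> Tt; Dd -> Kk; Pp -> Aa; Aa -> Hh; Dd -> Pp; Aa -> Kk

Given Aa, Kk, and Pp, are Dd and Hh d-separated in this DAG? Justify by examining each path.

Yes

6 paths connect Dd and Hh; each must be blocked for d-separation to hold:
Path 1: Dd → Kk ← Pp → Aa → Hh
  Pp is a fork here and Pp is conditioned on, so the path is blocked at Pp.
Path 2: Dd → Kk ← Tt ← Pp → Aa → Hh
  Pp is a fork here and Pp is conditioned on, so the path is blocked at Pp.
Path 3: Dd → Kk ← Aa → Hh
  Aa is a fork here and Aa is conditioned on, so the path is blocked at Aa.
Path 4: Dd → Pp → Kk ← Aa → Hh
  Pp is a chain here and Pp is conditioned on, so the path is blocked at Pp.
Path 5: Dd → Pp → Tt → Kk ← Aa → Hh
  Pp is a chain here and Pp is conditioned on, so the path is blocked at Pp.
Path 6: Dd → Pp → Aa → Hh
  Pp is a chain here and Pp is conditioned on, so the path is blocked at Pp.
All paths are blocked; Dd ⊥ Hh | {Aa, Kk, Pp} holds.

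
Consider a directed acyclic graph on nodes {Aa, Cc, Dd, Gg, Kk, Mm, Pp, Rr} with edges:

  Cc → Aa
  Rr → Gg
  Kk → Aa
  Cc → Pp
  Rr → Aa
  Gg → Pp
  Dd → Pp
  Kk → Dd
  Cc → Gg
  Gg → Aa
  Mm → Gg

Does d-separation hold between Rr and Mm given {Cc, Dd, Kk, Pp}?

No

There are 6 undirected paths between Rr and Mm; checking each against the conditioning set {Cc, Dd, Kk, Pp}:
Path 1: Rr → Gg ← Mm
  Gg is a collider and its descendant Pp is conditioned on, which opens it — no node blocks this path, so it is active.
Path 2: Rr → Aa ← Gg ← Mm
  Aa is a collider here and neither Aa nor any of its descendants is conditioned on, so the collider stays closed — the path is blocked at Aa.
Path 3: Rr → Aa ← Cc → Gg ← Mm
  Aa is a collider here and neither Aa nor any of its descendants is conditioned on, so the collider stays closed — the path is blocked at Aa.
Path 4: Rr → Aa ← Cc → Pp ← Gg ← Mm
  Aa is a collider here and neither Aa nor any of its descendants is conditioned on, so the collider stays closed — the path is blocked at Aa.
Path 5: Rr → Aa ← Kk → Dd → Pp ← Gg ← Mm
  Aa is a collider here and neither Aa nor any of its descendants is conditioned on, so the collider stays closed — the path is blocked at Aa.
Path 6: Rr → Aa ← Kk → Dd → Pp ← Cc → Gg ← Mm
  Aa is a collider here and neither Aa nor any of its descendants is conditioned on, so the collider stays closed — the path is blocked at Aa.
At least one path is unblocked, so d-separation fails.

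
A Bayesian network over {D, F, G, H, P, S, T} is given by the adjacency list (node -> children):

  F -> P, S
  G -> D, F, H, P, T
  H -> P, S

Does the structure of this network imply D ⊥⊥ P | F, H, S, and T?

5 paths connect D and P; each must be blocked for d-separation to hold:
  1. D ← G → P — G:fork[open] ⇒ active
  2. D ← G → H → P — G:fork[open]; H:chain[blocks] ⇒ blocked
  3. D ← G → H → S ← F → P — G:fork[open]; H:chain[blocks]; S:collider[open]; F:fork[blocks] ⇒ blocked
  4. D ← G → F → P — G:fork[open]; F:chain[blocks] ⇒ blocked
  5. D ← G → F → S ← H → P — G:fork[open]; F:chain[blocks]; S:collider[open]; H:fork[blocks] ⇒ blocked
At least one path is unblocked, so d-separation fails.

No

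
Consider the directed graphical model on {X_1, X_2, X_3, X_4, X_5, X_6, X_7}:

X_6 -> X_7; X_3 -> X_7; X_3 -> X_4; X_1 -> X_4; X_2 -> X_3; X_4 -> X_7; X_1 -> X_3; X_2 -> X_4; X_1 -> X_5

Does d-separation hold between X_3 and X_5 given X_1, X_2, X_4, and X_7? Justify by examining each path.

Yes

4 paths connect X_3 and X_5; each must be blocked for d-separation to hold:
  1. X_3 → X_4 ← X_1 → X_5 — X_4:collider[open]; X_1:fork[blocks] ⇒ blocked
  2. X_3 → X_7 ← X_4 ← X_1 → X_5 — X_7:collider[open]; X_4:chain[blocks]; X_1:fork[blocks] ⇒ blocked
  3. X_3 ← X_1 → X_5 — X_1:fork[blocks] ⇒ blocked
  4. X_3 ← X_2 → X_4 ← X_1 → X_5 — X_2:fork[blocks]; X_4:collider[open]; X_1:fork[blocks] ⇒ blocked
Since every path is blocked, d-separation holds.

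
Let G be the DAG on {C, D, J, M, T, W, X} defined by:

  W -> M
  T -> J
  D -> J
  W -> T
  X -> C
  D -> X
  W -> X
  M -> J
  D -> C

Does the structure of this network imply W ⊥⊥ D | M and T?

Yes

There are 4 undirected paths between W and D; checking each against the conditioning set {M, T}:
Path 1: W → T → J ← D
  T is a chain here and T is conditioned on, so the path is blocked at T.
Path 2: W → X ← D
  X is a collider here and neither X nor any of its descendants is conditioned on, so the collider stays closed — the path is blocked at X.
Path 3: W → X → C ← D
  C is a collider here and neither C nor any of its descendants is conditioned on, so the collider stays closed — the path is blocked at C.
Path 4: W → M → J ← D
  M is a chain here and M is conditioned on, so the path is blocked at M.
Since every path is blocked, d-separation holds.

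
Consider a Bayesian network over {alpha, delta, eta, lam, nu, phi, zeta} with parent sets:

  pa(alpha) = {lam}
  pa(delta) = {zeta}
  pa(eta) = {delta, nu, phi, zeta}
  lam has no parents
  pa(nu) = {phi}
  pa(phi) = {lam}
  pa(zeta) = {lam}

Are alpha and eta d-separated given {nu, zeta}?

No — alpha and eta are not d-separated given {nu, zeta}.

There are 4 undirected paths between alpha and eta; checking each against the conditioning set {nu, zeta}:
Path 1: alpha ← lam → zeta → eta
  zeta is a chain here and zeta is conditioned on, so the path is blocked at zeta.
Path 2: alpha ← lam → zeta → delta → eta
  zeta is a chain here and zeta is conditioned on, so the path is blocked at zeta.
Path 3: alpha ← lam → phi → eta
  lam is a fork and lam is not conditioned on; phi is a chain and phi is not conditioned on — no node blocks this path, so it is active.
Path 4: alpha ← lam → phi → nu → eta
  nu is a chain here and nu is conditioned on, so the path is blocked at nu.
Since the path alpha ← lam → phi → eta is active, alpha and eta are not d-separated given {nu, zeta}.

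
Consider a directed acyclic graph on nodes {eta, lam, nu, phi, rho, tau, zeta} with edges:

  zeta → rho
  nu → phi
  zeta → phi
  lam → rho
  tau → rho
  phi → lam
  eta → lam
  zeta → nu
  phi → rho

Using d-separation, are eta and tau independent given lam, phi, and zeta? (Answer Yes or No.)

Yes — eta and tau are d-separated given {lam, phi, zeta}.

We examine all 4 paths between eta and tau:
Path 1: eta → lam → rho ← tau
  lam is a chain here and lam is conditioned on, so the path is blocked at lam.
Path 2: eta → lam ← phi ← zeta → rho ← tau
  phi is a chain here and phi is conditioned on, so the path is blocked at phi.
Path 3: eta → lam ← phi → rho ← tau
  phi is a fork here and phi is conditioned on, so the path is blocked at phi.
Path 4: eta → lam ← phi ← nu ← zeta → rho ← tau
  phi is a chain here and phi is conditioned on, so the path is blocked at phi.
Every path is blocked, so eta and tau are d-separated given {lam, phi, zeta}.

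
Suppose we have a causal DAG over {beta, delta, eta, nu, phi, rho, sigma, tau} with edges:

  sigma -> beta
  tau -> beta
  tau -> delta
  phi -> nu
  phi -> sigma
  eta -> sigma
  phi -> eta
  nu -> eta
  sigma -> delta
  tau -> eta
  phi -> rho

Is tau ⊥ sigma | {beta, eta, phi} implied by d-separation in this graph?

No — tau and sigma are not d-separated given {beta, eta, phi}.

Enumerating the 5 paths from tau to sigma and testing each for blocking by {beta, eta, phi}:
Path 1: tau → eta ← nu ← phi → sigma
  phi is a fork here and phi is conditioned on, so the path is blocked at phi.
Path 2: tau → eta → sigma
  eta is a chain here and eta is conditioned on, so the path is blocked at eta.
Path 3: tau → eta ← phi → sigma
  phi is a fork here and phi is conditioned on, so the path is blocked at phi.
Path 4: tau → delta ← sigma
  delta is a collider here and neither delta nor any of its descendants is conditioned on, so the collider stays closed — the path is blocked at delta.
Path 5: tau → beta ← sigma
  beta is a collider and beta is conditioned on, which opens it — no node blocks this path, so it is active.
At least one path is unblocked, so d-separation fails.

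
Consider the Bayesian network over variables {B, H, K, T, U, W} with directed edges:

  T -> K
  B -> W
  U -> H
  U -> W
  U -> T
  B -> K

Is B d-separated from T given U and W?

We examine all 2 paths between B and T:
Path 1: B → W ← U → T
  U is a fork here and U is conditioned on, so the path is blocked at U.
Path 2: B → K ← T
  K is a collider here and neither K nor any of its descendants is conditioned on, so the collider stays closed — the path is blocked at K.
Since every path is blocked, d-separation holds.

Yes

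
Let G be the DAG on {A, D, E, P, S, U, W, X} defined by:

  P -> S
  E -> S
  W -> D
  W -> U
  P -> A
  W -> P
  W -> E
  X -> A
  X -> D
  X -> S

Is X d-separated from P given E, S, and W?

We examine all 5 paths between X and P:
Path 1: X → S ← E ← W → P
  E is a chain here and E is conditioned on, so the path is blocked at E.
Path 2: X → S ← P
  S is a collider and S is conditioned on, which opens it — no node blocks this path, so it is active.
Path 3: X → D ← W → E → S ← P
  D is a collider here and neither D nor any of its descendants is conditioned on, so the collider stays closed — the path is blocked at D.
Path 4: X → D ← W → P
  D is a collider here and neither D nor any of its descendants is conditioned on, so the collider stays closed — the path is blocked at D.
Path 5: X → A ← P
  A is a collider here and neither A nor any of its descendants is conditioned on, so the collider stays closed — the path is blocked at A.
At least one path is unblocked, so d-separation fails.

No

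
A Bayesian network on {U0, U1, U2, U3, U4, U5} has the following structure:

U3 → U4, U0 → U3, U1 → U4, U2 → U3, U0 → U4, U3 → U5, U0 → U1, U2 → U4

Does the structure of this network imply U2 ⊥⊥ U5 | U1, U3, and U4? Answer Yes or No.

We examine all 4 paths between U2 and U5:
Path 1: U2 → U3 → U5
  U3 is a chain here and U3 is conditioned on, so the path is blocked at U3.
Path 2: U2 → U4 ← U1 ← U0 → U3 → U5
  U1 is a chain here and U1 is conditioned on, so the path is blocked at U1.
Path 3: U2 → U4 ← U0 → U3 → U5
  U3 is a chain here and U3 is conditioned on, so the path is blocked at U3.
Path 4: U2 → U4 ← U3 → U5
  U3 is a fork here and U3 is conditioned on, so the path is blocked at U3.
Every path is blocked, so U2 and U5 are d-separated given {U1, U3, U4}.

Yes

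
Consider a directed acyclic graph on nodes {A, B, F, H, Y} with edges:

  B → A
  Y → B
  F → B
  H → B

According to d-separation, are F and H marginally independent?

Only one path connects F and H:
Path 1: F → B ← H
  B is a collider here and neither B nor any of its descendants is conditioned on, so the collider stays closed — the path is blocked at B.
All paths are blocked; F ⊥ H | ∅ holds.

Yes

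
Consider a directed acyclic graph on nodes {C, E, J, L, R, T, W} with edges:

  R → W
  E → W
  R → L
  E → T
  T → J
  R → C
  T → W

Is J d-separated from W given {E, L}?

Enumerating the 2 paths from J to W and testing each for blocking by {E, L}:
Path 1: J ← T → W
  T is a fork and T is not conditioned on — no node blocks this path, so it is active.
Path 2: J ← T ← E → W
  E is a fork here and E is conditioned on, so the path is blocked at E.
Because an active path exists, J and W are not d-separated.

No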